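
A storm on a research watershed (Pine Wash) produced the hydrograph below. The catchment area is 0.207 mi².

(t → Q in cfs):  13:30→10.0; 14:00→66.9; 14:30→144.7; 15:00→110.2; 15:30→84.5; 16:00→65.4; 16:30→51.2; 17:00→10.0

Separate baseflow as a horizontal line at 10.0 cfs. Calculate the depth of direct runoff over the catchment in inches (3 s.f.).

d ≈ 1.73 in

Direct runoff: 0.0, 56.9, 134.7, 100.2, 74.5, 55.4, 41.2, 0.0 cfs; ΣQ_DR = 462.9 cfs.
V = ΣQ_DR · Δt = 462.9 × 1800 s = 8.332 × 10^5 ft³.
Over A = 0.207 mi², depth = V / A = 1.73 in.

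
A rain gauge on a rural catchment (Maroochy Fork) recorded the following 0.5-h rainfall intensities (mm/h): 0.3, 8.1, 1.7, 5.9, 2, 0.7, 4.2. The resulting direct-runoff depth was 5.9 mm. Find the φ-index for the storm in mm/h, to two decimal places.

φ ≈ 2.13 mm/h

Only the 3 blocks with intensity above φ contribute runoff: 8.1, 5.9, 4.2 mm/h.
Σ(I−φ)·Δt = d  ⇒  (8.1+5.9+4.2 − 3φ)·0.5 = 5.9
φ = (18.20 − 5.9/0.5) / 3 = 2.13 mm/h.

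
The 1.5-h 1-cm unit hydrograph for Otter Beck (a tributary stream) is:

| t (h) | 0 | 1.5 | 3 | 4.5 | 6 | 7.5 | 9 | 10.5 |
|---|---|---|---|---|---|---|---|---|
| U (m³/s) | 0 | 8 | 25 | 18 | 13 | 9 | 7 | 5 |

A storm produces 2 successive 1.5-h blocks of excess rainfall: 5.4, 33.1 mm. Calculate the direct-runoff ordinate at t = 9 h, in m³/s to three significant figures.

Q ≈ 33.6 m³/s

By discrete convolution, Q_j = Σ (P_i / 10 mm) · U_{j−i}.
At t = 9 h (j=6): Q = (5.4/10)·7 + (33.1/10)·9 = 33.6 m³/s.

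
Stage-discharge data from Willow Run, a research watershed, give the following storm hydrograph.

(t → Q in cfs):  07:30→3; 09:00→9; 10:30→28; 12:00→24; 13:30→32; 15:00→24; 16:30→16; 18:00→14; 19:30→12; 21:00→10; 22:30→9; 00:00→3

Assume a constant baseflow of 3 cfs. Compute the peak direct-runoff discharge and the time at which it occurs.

Q_p = 29.0 cfs at t = 13:30

Subtracting baseflow gives direct-runoff ordinates: 0.0, 6.0, 25.0, 21.0, 29.0, 21.0, 13.0, 11.0, 9.0, 7.0, 6.0, 0.0 cfs.
The maximum is 29.0 cfs, occurring at the reading for t = 13:30.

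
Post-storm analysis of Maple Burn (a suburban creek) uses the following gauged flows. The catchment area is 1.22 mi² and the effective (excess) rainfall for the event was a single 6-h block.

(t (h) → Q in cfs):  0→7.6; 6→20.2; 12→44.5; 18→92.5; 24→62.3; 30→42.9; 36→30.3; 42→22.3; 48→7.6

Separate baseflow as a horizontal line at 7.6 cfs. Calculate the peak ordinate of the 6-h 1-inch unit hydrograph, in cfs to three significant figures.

Direct runoff: 0.0, 12.6, 36.9, 84.9, 54.7, 35.3, 22.7, 14.7, 0.0 cfs; ΣQ_DR = 261.8 cfs, peak = 84.9 cfs.
Runoff depth d = ΣQ_DR·Δt / A = 261.8 × 21600 / (1.22 mi²) = 1.995 in.
The 1-inch UH is the DRH scaled by (1 in)/d, so U_p = 84.9 × 1/1.995 = 42.6 cfs.

U_p ≈ 42.6 cfs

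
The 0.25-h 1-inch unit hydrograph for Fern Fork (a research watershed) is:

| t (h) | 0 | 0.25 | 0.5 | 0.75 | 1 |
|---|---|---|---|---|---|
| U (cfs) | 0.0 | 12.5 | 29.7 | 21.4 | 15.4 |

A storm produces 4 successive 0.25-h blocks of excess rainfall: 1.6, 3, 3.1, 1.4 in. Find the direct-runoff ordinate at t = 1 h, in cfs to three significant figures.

By discrete convolution, Q_j = Σ (P_i / 1 in) · U_{j−i}.
At t = 1 h (j=4): Q = (1.6/1)·15.4 + (3/1)·21.4 + (3.1/1)·29.7 + (1.4/1)·12.5 = 198 cfs.

Q ≈ 198 cfs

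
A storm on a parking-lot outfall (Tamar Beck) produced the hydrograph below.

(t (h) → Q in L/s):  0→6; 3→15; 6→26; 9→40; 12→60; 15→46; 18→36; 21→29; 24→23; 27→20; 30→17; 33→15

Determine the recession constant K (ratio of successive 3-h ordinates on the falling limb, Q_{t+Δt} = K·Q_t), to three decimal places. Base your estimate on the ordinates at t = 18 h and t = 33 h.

K ≈ 0.839

Using the recession-limb readings at t = 18 h and t = 33 h: Q falls from 36 to 15 L/s over 5 intervals.
K = (Q₂/Q₁)^(1/5) = (15/36)^(1/5) = 0.839.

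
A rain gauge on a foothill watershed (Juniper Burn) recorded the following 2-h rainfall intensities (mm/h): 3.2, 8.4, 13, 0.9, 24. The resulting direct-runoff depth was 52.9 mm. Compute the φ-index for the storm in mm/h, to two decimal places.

φ ≈ 6.32 mm/h

Only the 3 blocks with intensity above φ contribute runoff: 8.4, 13, 24 mm/h.
Σ(I−φ)·Δt = d  ⇒  (8.4+13+24 − 3φ)·2 = 52.9
φ = (45.40 − 52.9/2) / 3 = 6.32 mm/h.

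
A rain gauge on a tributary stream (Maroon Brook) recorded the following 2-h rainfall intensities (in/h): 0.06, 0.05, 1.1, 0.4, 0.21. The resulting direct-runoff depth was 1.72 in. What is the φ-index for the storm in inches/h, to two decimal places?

φ ≈ 0.32 in/h

Only the 2 blocks with intensity above φ contribute runoff: 1.1, 0.4 in/h.
Σ(I−φ)·Δt = d  ⇒  (1.1+0.4 − 2φ)·2 = 1.72
φ = (1.500 − 1.72/2) / 2 = 0.32 in/h.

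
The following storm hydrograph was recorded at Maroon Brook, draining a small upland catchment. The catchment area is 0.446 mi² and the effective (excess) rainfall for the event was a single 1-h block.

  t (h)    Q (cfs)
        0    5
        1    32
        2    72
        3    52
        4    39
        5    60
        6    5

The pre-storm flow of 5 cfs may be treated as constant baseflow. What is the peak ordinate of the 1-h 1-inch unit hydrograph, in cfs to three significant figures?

U_p ≈ 83.8 cfs

Direct runoff: 0.0, 27.0, 67.0, 47.0, 34.0, 55.0, 0.0 cfs; ΣQ_DR = 230.0 cfs, peak = 67.0 cfs.
Runoff depth d = ΣQ_DR·Δt / A = 230.0 × 3600 / (0.446 mi²) = 0.7991 in.
The 1-inch UH is the DRH scaled by (1 in)/d, so U_p = 67.0 × 1/0.7991 = 83.8 cfs.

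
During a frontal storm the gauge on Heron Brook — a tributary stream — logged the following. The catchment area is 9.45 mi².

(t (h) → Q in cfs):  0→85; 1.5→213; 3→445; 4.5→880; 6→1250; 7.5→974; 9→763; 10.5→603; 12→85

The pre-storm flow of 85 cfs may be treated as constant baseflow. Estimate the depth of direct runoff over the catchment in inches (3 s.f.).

Direct runoff: 0.0, 128.0, 360.0, 795.0, 1165.0, 889.0, 678.0, 518.0, 0.0 cfs; ΣQ_DR = 4533 cfs.
V = ΣQ_DR · Δt = 4533 × 5400 s = 2.448 × 10^7 ft³.
Over A = 9.45 mi², depth = V / A = 1.11 in.

d ≈ 1.11 in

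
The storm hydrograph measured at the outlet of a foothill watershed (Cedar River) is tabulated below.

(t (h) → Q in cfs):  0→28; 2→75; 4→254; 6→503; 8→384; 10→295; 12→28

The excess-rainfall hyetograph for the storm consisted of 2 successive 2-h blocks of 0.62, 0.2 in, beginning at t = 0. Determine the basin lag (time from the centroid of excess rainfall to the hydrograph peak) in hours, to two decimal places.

Centroid of excess rainfall: t_c = Σ P_i·t̄_i / ΣP_i = 1.4878 h (block centres at 1, 3 h).
Hydrograph peak occurs at t = 6 h, so basin lag t_L = 6 − 1.4878 = 4.51 h.

t_L ≈ 4.51 h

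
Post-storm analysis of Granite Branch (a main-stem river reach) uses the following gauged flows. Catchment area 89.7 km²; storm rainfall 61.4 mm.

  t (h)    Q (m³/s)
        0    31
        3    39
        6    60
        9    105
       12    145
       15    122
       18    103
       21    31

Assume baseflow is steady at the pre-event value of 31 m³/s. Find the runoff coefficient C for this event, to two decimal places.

ΣQ_DR = 388.0 m³/s; V = ΣQ_DR·Δt = 4.190 × 10^6 m³.
Runoff depth d = V / A = 46.72 mm.
C = d / P = 46.72 / 61.4 = 0.76.

C ≈ 0.76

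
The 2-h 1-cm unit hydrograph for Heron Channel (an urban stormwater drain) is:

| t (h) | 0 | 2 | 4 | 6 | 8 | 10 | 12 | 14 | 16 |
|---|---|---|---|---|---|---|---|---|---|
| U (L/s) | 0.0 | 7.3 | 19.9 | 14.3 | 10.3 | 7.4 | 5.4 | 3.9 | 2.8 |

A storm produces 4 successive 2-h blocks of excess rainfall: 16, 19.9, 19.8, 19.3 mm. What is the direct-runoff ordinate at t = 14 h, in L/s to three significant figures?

By discrete convolution, Q_j = Σ (P_i / 10 mm) · U_{j−i}.
At t = 14 h (j=7): Q = (16/10)·3.9 + (19.9/10)·5.4 + (19.8/10)·7.4 + (19.3/10)·10.3 = 51.5 L/s.

Q ≈ 51.5 L/s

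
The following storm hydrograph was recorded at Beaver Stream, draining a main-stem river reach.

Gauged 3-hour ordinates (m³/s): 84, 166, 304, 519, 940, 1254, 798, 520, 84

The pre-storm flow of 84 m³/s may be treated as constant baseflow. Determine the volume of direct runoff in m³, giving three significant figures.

V ≈ 4.23 × 10^7 m³

Direct-runoff ordinates (Q − Q_b): 0.0, 82.0, 220.0, 435.0, 856.0, 1170.0, 714.0, 436.0, 0.0 m³/s.
ΣQ_DR = 3913 m³/s.
With Δt = 3 h = 10800 s, V = ΣQ_DR · Δt = 3913 × 10800 = 4.23 × 10^7 m³.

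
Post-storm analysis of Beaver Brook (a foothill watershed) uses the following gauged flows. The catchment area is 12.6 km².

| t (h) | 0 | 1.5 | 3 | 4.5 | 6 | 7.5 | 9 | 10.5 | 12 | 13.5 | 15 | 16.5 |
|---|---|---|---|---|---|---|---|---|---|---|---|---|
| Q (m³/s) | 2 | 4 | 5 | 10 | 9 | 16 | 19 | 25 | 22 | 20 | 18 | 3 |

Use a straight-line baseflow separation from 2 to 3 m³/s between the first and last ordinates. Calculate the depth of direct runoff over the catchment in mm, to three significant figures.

Direct runoff: 0.00, 1.91, 2.82, 7.73, 6.64, 13.55, 16.45, 22.36, 19.27, 17.18, 15.09, 0.00 m³/s; ΣQ_DR = 123.0 m³/s.
V = ΣQ_DR · Δt = 123.0 × 5400 s = 6.642 × 10^5 m³.
Over A = 12.6 km², depth = V / A = 52.7 mm.

d ≈ 52.7 mm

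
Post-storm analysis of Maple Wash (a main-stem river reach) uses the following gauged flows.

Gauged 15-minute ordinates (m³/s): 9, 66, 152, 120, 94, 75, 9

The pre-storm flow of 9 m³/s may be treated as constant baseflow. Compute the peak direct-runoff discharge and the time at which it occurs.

Subtracting baseflow gives direct-runoff ordinates: 0.0, 57.0, 143.0, 111.0, 85.0, 66.0, 0.0 m³/s.
The maximum is 143.0 m³/s, occurring at the reading for t = 0.5 h.

Q_p = 143.0 m³/s at t = 0.5 h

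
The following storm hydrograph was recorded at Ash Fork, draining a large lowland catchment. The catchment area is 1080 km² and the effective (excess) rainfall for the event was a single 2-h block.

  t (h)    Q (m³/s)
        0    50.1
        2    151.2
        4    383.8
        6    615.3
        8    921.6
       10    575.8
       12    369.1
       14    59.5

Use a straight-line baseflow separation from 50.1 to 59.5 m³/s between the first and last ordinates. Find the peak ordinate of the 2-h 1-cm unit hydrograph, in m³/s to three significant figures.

U_p ≈ 483 m³/s

Direct runoff: 0.00, 99.76, 331.01, 561.17, 866.13, 518.99, 310.94, 0.00 m³/s; ΣQ_DR = 2688 m³/s, peak = 866.13 m³/s.
Runoff depth d = ΣQ_DR·Δt / A = 2688 × 7200 / (1080 km²) = 17.92 mm.
The 1-cm UH is the DRH scaled by (10 mm)/d, so U_p = 866.13 × 10/17.92 = 483 m³/s.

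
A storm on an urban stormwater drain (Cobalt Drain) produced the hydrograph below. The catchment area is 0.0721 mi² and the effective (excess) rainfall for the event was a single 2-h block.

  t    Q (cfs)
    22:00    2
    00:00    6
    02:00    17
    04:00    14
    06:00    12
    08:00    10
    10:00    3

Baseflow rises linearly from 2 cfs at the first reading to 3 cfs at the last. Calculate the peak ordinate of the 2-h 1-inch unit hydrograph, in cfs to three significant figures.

Direct runoff: 0.00, 3.83, 14.67, 11.50, 9.33, 7.17, 0.00 cfs; ΣQ_DR = 46.50 cfs, peak = 14.67 cfs.
Runoff depth d = ΣQ_DR·Δt / A = 46.50 × 7200 / (0.0721 mi²) = 1.999 in.
The 1-inch UH is the DRH scaled by (1 in)/d, so U_p = 14.67 × 1/1.999 = 7.34 cfs.

U_p ≈ 7.34 cfs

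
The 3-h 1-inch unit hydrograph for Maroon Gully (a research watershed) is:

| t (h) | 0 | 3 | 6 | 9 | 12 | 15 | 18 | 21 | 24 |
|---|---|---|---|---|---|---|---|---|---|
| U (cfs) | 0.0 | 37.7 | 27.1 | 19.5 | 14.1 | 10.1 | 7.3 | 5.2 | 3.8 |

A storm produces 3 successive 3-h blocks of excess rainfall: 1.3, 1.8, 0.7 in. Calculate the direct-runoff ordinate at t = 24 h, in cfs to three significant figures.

By discrete convolution, Q_j = Σ (P_i / 1 in) · U_{j−i}.
At t = 24 h (j=8): Q = (1.3/1)·3.8 + (1.8/1)·5.2 + (0.7/1)·7.3 = 19.4 cfs.

Q ≈ 19.4 cfs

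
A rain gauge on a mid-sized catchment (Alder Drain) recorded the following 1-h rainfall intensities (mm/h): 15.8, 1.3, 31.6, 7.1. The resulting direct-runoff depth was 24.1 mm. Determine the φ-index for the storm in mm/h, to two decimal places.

Only the 2 blocks with intensity above φ contribute runoff: 15.8, 31.6 mm/h.
Σ(I−φ)·Δt = d  ⇒  (15.8+31.6 − 2φ)·1 = 24.1
φ = (47.40 − 24.1/1) / 2 = 11.65 mm/h.

φ ≈ 11.65 mm/h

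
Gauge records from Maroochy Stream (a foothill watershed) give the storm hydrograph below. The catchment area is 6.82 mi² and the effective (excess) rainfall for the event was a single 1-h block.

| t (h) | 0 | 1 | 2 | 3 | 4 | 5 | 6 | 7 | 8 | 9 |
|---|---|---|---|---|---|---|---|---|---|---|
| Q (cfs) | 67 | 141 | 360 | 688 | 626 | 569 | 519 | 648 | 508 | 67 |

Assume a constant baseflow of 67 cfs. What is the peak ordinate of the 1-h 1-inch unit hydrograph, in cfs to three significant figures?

U_p ≈ 776 cfs

Direct runoff: 0.0, 74.0, 293.0, 621.0, 559.0, 502.0, 452.0, 581.0, 441.0, 0.0 cfs; ΣQ_DR = 3523 cfs, peak = 621.0 cfs.
Runoff depth d = ΣQ_DR·Δt / A = 3523 × 3600 / (6.82 mi²) = 0.8005 in.
The 1-inch UH is the DRH scaled by (1 in)/d, so U_p = 621.0 × 1/0.8005 = 776 cfs.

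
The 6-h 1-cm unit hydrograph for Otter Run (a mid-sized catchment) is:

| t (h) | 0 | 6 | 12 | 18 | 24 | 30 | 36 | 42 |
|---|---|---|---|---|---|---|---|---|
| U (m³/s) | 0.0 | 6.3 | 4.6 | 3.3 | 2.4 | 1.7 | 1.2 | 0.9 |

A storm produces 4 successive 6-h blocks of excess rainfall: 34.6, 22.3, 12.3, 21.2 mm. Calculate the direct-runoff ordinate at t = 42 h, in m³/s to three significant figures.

Q ≈ 13.0 m³/s

By discrete convolution, Q_j = Σ (P_i / 10 mm) · U_{j−i}.
At t = 42 h (j=7): Q = (34.6/10)·0.9 + (22.3/10)·1.2 + (12.3/10)·1.7 + (21.2/10)·2.4 = 13.0 m³/s.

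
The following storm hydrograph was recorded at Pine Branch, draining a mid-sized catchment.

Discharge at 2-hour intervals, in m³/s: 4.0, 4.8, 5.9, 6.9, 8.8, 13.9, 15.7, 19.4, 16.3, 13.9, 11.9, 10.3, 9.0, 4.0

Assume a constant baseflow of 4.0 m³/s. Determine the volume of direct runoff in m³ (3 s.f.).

V ≈ 6.39 × 10^5 m³

Direct-runoff ordinates (Q − Q_b): 0.0, 0.8, 1.9, 2.9, 4.8, 9.9, 11.7, 15.4, 12.3, 9.9, 7.9, 6.3, 5.0, 0.0 m³/s.
ΣQ_DR = 88.80 m³/s.
With Δt = 2 h = 7200 s, V = ΣQ_DR · Δt = 88.80 × 7200 = 6.39 × 10^5 m³.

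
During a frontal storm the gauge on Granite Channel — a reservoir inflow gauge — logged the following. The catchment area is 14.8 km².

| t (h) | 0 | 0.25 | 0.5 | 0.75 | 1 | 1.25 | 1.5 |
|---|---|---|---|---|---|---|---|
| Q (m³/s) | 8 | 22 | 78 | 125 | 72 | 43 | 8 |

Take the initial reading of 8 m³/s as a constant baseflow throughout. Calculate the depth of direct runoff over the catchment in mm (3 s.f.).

d ≈ 18.2 mm

Direct runoff: 0.0, 14.0, 70.0, 117.0, 64.0, 35.0, 0.0 m³/s; ΣQ_DR = 300.0 m³/s.
V = ΣQ_DR · Δt = 300.0 × 900 s = 2.700 × 10^5 m³.
Over A = 14.8 km², depth = V / A = 18.2 mm.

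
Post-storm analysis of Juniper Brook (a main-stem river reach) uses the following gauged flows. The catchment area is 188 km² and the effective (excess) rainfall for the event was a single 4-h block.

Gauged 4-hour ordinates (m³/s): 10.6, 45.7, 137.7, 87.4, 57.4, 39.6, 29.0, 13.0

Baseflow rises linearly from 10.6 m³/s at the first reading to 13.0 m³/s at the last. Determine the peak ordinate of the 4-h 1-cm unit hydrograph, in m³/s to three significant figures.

U_p ≈ 50.6 m³/s

Direct runoff: 0.00, 34.76, 126.41, 75.77, 45.43, 27.29, 16.34, 0.00 m³/s; ΣQ_DR = 326.0 m³/s, peak = 126.41 m³/s.
Runoff depth d = ΣQ_DR·Δt / A = 326.0 × 14400 / (188 km²) = 24.97 mm.
The 1-cm UH is the DRH scaled by (10 mm)/d, so U_p = 126.41 × 10/24.97 = 50.6 m³/s.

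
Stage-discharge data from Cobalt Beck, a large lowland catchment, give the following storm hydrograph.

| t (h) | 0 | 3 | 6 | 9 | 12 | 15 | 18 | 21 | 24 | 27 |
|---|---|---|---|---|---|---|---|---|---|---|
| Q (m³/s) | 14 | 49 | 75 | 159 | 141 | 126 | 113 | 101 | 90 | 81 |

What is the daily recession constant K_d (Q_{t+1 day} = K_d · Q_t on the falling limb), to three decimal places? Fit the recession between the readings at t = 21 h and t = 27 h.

Between t = 21 h and t = 27 h the flow falls from 101 to 81 m³/s over 2×3 h = 6 h.
Per-interval ratio K = (81/101)^(1/2) = 0.8955; K_d = K^(24/3) = 0.414.

K_d ≈ 0.414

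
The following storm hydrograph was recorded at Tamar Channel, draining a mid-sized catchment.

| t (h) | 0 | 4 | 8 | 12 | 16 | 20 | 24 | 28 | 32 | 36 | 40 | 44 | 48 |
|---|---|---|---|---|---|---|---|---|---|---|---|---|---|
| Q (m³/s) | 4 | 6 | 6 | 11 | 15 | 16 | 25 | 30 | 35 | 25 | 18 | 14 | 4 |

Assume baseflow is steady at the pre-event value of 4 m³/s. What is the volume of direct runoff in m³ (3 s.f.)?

V ≈ 2.26 × 10^6 m³

Direct-runoff ordinates (Q − Q_b): 0.0, 2.0, 2.0, 7.0, 11.0, 12.0, 21.0, 26.0, 31.0, 21.0, 14.0, 10.0, 0.0 m³/s.
ΣQ_DR = 157.0 m³/s.
With Δt = 4 h = 14400 s, V = ΣQ_DR · Δt = 157.0 × 14400 = 2.26 × 10^6 m³.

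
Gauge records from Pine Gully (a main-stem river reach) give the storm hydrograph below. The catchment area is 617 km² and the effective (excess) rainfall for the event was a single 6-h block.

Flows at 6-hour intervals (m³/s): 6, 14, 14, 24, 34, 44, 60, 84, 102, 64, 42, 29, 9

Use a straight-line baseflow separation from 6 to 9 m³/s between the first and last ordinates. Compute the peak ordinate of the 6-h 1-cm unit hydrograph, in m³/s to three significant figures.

U_p ≈ 62.7 m³/s

Direct runoff: 0.00, 7.75, 7.50, 17.25, 27.00, 36.75, 52.50, 76.25, 94.00, 55.75, 33.50, 20.25, 0.00 m³/s; ΣQ_DR = 428.5 m³/s, peak = 94.00 m³/s.
Runoff depth d = ΣQ_DR·Δt / A = 428.5 × 21600 / (617 km²) = 15.00 mm.
The 1-cm UH is the DRH scaled by (10 mm)/d, so U_p = 94.00 × 10/15.00 = 62.7 m³/s.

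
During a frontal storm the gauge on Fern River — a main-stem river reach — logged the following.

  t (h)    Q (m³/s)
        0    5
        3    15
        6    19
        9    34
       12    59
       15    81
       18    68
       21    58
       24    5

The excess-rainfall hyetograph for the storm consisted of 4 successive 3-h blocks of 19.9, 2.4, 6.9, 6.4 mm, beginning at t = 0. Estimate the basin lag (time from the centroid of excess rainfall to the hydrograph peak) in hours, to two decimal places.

t_L ≈ 10.52 h

Centroid of excess rainfall: t_c = Σ P_i·t̄_i / ΣP_i = 4.4831 h (block centres at 1.5, 4.5, 7.5, 10.5 h).
Hydrograph peak occurs at t = 15 h, so basin lag t_L = 15 − 4.4831 = 10.52 h.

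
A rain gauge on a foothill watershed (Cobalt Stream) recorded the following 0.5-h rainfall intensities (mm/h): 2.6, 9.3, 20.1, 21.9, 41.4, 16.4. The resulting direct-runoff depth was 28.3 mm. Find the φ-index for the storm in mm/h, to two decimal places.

φ ≈ 10.80 mm/h

Only the 4 blocks with intensity above φ contribute runoff: 20.1, 21.9, 41.4, 16.4 mm/h.
Σ(I−φ)·Δt = d  ⇒  (20.1+21.9+41.4+16.4 − 4φ)·0.5 = 28.3
φ = (99.80 − 28.3/0.5) / 4 = 10.80 mm/h.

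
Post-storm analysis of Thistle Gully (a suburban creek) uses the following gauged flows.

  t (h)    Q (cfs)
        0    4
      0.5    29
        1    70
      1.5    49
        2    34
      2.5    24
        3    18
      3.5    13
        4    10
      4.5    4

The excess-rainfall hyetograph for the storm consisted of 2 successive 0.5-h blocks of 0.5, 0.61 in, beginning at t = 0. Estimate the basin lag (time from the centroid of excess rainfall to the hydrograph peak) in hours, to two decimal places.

t_L ≈ 0.48 h

Centroid of excess rainfall: t_c = Σ P_i·t̄_i / ΣP_i = 0.5248 h (block centres at 0.25, 0.75 h).
Hydrograph peak occurs at t = 1 h, so basin lag t_L = 1 − 0.5248 = 0.48 h.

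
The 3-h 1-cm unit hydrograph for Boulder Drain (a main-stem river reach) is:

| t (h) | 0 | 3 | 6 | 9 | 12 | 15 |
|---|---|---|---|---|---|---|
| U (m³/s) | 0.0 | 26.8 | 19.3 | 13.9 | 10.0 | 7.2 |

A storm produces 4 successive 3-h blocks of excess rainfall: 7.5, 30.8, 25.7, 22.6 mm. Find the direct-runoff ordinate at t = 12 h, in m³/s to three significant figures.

By discrete convolution, Q_j = Σ (P_i / 10 mm) · U_{j−i}.
At t = 12 h (j=4): Q = (7.5/10)·10.0 + (30.8/10)·13.9 + (25.7/10)·19.3 + (22.6/10)·26.8 = 160 m³/s.

Q ≈ 160 m³/s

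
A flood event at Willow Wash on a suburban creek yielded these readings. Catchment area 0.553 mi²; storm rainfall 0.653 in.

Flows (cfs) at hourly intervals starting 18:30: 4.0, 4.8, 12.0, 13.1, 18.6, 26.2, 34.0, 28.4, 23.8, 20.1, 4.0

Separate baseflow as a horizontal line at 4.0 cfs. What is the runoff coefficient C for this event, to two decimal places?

C ≈ 0.62

ΣQ_DR = 145.0 cfs; V = ΣQ_DR·Δt = 5.220 × 10^5 ft³.
Runoff depth d = V / A = 0.4063 in.
C = d / P = 0.4063 / 0.653 = 0.62.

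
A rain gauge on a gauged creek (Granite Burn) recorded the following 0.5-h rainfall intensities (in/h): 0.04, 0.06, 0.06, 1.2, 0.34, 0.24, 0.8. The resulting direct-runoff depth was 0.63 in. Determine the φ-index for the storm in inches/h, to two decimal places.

φ ≈ 0.37 in/h

Only the 2 blocks with intensity above φ contribute runoff: 1.2, 0.8 in/h.
Σ(I−φ)·Δt = d  ⇒  (1.2+0.8 − 2φ)·0.5 = 0.63
φ = (2.000 − 0.63/0.5) / 2 = 0.37 in/h.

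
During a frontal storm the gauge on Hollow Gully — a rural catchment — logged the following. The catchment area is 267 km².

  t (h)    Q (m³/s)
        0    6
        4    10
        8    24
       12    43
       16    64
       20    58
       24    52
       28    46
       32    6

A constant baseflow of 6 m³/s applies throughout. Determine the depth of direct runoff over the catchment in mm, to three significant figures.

d ≈ 13.8 mm

Direct runoff: 0.0, 4.0, 18.0, 37.0, 58.0, 52.0, 46.0, 40.0, 0.0 m³/s; ΣQ_DR = 255.0 m³/s.
V = ΣQ_DR · Δt = 255.0 × 14400 s = 3.672 × 10^6 m³.
Over A = 267 km², depth = V / A = 13.8 mm.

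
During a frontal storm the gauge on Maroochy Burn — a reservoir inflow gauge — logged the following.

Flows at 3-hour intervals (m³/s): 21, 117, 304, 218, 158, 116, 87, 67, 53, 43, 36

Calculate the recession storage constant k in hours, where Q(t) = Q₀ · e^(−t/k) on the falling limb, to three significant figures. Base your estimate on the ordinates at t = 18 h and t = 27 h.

k ≈ 12.8 h

On the falling limb, Q drops from 87 to 43 m³/s between t = 18 h and t = 27 h (Δt = 9 h).
k = −Δt / ln(Q₂/Q₁) = −9 / ln(43/87) = 12.8 h.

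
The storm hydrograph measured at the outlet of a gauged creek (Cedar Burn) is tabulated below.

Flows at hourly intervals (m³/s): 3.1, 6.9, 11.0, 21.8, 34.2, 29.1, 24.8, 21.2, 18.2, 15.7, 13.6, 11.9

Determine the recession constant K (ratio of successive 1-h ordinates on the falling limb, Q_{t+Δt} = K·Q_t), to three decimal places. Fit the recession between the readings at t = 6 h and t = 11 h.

Using the recession-limb readings at t = 6 h and t = 11 h: Q falls from 24.8 to 11.9 m³/s over 5 intervals.
K = (Q₂/Q₁)^(1/5) = (11.9/24.8)^(1/5) = 0.863.

K ≈ 0.863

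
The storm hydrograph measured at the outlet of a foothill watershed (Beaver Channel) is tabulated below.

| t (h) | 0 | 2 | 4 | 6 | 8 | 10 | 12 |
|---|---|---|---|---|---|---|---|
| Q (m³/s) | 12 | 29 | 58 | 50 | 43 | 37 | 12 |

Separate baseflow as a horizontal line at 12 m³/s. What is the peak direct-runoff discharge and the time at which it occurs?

Subtracting baseflow gives direct-runoff ordinates: 0.0, 17.0, 46.0, 38.0, 31.0, 25.0, 0.0 m³/s.
The maximum is 46.0 m³/s, occurring at the reading for t = 4 h.

Q_p = 46.0 m³/s at t = 4 h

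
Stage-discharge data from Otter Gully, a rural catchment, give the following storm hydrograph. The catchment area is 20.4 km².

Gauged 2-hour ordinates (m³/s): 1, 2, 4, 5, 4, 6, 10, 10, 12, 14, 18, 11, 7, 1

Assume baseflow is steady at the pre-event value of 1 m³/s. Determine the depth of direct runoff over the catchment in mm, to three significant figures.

Direct runoff: 0.0, 1.0, 3.0, 4.0, 3.0, 5.0, 9.0, 9.0, 11.0, 13.0, 17.0, 10.0, 6.0, 0.0 m³/s; ΣQ_DR = 91.00 m³/s.
V = ΣQ_DR · Δt = 91.00 × 7200 s = 6.552 × 10^5 m³.
Over A = 20.4 km², depth = V / A = 32.1 mm.

d ≈ 32.1 mm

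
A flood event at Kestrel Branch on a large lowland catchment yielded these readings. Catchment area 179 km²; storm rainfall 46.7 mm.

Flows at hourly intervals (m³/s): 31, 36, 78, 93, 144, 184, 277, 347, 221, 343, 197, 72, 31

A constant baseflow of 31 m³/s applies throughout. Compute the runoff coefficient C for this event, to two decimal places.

ΣQ_DR = 1651 m³/s; V = ΣQ_DR·Δt = 5.944 × 10^6 m³.
Runoff depth d = V / A = 33.20 mm.
C = d / P = 33.20 / 46.7 = 0.71.

C ≈ 0.71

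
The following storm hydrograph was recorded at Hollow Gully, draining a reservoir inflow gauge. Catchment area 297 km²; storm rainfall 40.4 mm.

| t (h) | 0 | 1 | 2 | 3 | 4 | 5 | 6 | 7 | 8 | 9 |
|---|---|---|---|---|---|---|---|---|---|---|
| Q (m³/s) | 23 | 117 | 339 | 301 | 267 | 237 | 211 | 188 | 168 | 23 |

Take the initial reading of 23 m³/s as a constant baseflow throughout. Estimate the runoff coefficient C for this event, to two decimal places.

ΣQ_DR = 1644 m³/s; V = ΣQ_DR·Δt = 5.918 × 10^6 m³.
Runoff depth d = V / A = 19.93 mm.
C = d / P = 19.93 / 40.4 = 0.49.

C ≈ 0.49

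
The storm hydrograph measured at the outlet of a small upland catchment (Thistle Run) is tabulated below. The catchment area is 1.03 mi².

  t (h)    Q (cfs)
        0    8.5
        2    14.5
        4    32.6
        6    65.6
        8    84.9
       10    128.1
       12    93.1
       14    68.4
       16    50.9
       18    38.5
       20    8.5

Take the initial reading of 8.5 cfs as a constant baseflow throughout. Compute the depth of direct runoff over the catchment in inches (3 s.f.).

Direct runoff: 0.0, 6.0, 24.1, 57.1, 76.4, 119.6, 84.6, 59.9, 42.4, 30.0, 0.0 cfs; ΣQ_DR = 500.1 cfs.
V = ΣQ_DR · Δt = 500.1 × 7200 s = 3.601 × 10^6 ft³.
Over A = 1.03 mi², depth = V / A = 1.50 in.

d ≈ 1.50 in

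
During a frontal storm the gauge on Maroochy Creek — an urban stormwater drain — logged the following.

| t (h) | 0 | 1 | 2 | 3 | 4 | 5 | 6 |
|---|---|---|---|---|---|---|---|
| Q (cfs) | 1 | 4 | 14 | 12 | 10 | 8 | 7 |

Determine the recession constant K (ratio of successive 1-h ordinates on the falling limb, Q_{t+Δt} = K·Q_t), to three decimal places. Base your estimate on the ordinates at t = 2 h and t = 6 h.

Using the recession-limb readings at t = 2 h and t = 6 h: Q falls from 14 to 7 cfs over 4 intervals.
K = (Q₂/Q₁)^(1/4) = (7/14)^(1/4) = 0.841.

K ≈ 0.841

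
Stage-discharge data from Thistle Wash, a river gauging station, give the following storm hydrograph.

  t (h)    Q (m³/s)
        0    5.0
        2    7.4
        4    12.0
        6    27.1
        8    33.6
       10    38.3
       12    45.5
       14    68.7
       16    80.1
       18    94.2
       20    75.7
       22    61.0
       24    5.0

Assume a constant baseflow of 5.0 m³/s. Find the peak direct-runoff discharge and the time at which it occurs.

Subtracting baseflow gives direct-runoff ordinates: 0.0, 2.4, 7.0, 22.1, 28.6, 33.3, 40.5, 63.7, 75.1, 89.2, 70.7, 56.0, 0.0 m³/s.
The maximum is 89.2 m³/s, occurring at the reading for t = 18 h.

Q_p = 89.2 m³/s at t = 18 h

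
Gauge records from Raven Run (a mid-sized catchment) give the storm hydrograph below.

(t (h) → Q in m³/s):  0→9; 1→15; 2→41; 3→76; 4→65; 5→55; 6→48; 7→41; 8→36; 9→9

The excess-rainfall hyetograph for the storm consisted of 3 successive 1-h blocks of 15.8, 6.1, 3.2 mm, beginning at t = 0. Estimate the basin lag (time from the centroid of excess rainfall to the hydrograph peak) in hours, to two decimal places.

t_L ≈ 2.00 h

Centroid of excess rainfall: t_c = Σ P_i·t̄_i / ΣP_i = 0.9980 h (block centres at 0.5, 1.5, 2.5 h).
Hydrograph peak occurs at t = 3 h, so basin lag t_L = 3 − 0.9980 = 2.00 h.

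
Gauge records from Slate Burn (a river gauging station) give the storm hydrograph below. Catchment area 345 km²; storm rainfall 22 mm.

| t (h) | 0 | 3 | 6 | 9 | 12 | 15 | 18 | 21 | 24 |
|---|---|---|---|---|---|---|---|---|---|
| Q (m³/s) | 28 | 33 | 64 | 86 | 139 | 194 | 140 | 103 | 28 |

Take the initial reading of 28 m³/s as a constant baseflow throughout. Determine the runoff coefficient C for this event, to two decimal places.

C ≈ 0.80

ΣQ_DR = 563.0 m³/s; V = ΣQ_DR·Δt = 6.080 × 10^6 m³.
Runoff depth d = V / A = 17.62 mm.
C = d / P = 17.62 / 22 = 0.80.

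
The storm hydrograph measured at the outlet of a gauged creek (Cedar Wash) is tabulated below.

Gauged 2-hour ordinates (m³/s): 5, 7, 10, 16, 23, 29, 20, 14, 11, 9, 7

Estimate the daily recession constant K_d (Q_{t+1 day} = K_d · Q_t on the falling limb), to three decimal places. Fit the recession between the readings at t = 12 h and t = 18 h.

K_d ≈ 0.041

Between t = 12 h and t = 18 h the flow falls from 20 to 9 m³/s over 3×2 h = 6 h.
Per-interval ratio K = (9/20)^(1/3) = 0.7663; K_d = K^(24/2) = 0.041.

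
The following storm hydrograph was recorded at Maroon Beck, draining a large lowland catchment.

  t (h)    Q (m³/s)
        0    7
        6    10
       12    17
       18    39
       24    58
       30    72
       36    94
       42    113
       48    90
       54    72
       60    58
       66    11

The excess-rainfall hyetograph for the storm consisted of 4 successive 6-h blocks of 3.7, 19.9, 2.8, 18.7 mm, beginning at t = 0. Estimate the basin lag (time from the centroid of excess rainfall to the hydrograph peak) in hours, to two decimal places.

t_L ≈ 28.14 h

Centroid of excess rainfall: t_c = Σ P_i·t̄_i / ΣP_i = 13.8559 h (block centres at 3, 9, 15, 21 h).
Hydrograph peak occurs at t = 42 h, so basin lag t_L = 42 − 13.8559 = 28.14 h.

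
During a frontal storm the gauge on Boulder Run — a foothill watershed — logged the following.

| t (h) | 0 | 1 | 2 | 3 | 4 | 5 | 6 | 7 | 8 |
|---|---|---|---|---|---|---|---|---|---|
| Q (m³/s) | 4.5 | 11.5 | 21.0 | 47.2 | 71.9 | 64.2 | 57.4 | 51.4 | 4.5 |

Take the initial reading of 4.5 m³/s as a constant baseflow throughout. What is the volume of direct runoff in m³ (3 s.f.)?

Direct-runoff ordinates (Q − Q_b): 0.0, 7.0, 16.5, 42.7, 67.4, 59.7, 52.9, 46.9, 0.0 m³/s.
ΣQ_DR = 293.1 m³/s.
With Δt = 1 h = 3600 s, V = ΣQ_DR · Δt = 293.1 × 3600 = 1.06 × 10^6 m³.

V ≈ 1.06 × 10^6 m³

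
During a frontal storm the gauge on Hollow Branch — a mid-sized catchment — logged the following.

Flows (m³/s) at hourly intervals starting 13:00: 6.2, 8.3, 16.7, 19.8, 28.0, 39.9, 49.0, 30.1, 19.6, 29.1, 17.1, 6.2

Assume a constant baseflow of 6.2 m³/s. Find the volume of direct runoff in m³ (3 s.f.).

V ≈ 7.04 × 10^5 m³

Direct-runoff ordinates (Q − Q_b): 0.0, 2.1, 10.5, 13.6, 21.8, 33.7, 42.8, 23.9, 13.4, 22.9, 10.9, 0.0 m³/s.
ΣQ_DR = 195.6 m³/s.
With Δt = 1 h = 3600 s, V = ΣQ_DR · Δt = 195.6 × 3600 = 7.04 × 10^5 m³.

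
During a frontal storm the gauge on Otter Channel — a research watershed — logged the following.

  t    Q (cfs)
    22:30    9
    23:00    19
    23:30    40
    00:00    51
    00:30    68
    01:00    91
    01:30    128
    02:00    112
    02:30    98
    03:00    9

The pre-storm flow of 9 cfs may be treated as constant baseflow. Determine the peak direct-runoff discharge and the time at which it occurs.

Q_p = 119.0 cfs at t = 01:30

Subtracting baseflow gives direct-runoff ordinates: 0.0, 10.0, 31.0, 42.0, 59.0, 82.0, 119.0, 103.0, 89.0, 0.0 cfs.
The maximum is 119.0 cfs, occurring at the reading for t = 01:30.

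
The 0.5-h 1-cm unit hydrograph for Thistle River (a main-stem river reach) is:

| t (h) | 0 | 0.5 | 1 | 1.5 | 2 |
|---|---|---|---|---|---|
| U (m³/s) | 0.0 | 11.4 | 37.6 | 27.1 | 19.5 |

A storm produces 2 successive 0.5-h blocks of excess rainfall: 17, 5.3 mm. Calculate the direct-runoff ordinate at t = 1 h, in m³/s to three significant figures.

Q ≈ 70.0 m³/s

By discrete convolution, Q_j = Σ (P_i / 10 mm) · U_{j−i}.
At t = 1 h (j=2): Q = (17/10)·37.6 + (5.3/10)·11.4 = 70.0 m³/s.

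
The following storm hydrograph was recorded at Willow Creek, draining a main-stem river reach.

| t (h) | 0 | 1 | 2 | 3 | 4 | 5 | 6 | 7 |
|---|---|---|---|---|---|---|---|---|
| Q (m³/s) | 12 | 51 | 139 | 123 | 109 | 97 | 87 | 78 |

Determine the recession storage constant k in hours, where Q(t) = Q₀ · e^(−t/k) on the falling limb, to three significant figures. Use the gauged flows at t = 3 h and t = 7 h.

On the falling limb, Q drops from 123 to 78 m³/s between t = 3 h and t = 7 h (Δt = 4 h).
k = −Δt / ln(Q₂/Q₁) = −4 / ln(78/123) = 8.78 h.

k ≈ 8.78 h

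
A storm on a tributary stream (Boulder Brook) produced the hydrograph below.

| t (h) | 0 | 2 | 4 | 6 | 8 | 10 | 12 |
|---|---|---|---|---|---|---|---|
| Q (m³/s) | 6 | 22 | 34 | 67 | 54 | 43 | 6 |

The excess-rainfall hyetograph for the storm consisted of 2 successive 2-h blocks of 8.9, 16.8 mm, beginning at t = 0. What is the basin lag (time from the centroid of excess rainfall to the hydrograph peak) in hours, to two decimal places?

t_L ≈ 3.69 h

Centroid of excess rainfall: t_c = Σ P_i·t̄_i / ΣP_i = 2.3074 h (block centres at 1, 3 h).
Hydrograph peak occurs at t = 6 h, so basin lag t_L = 6 − 2.3074 = 3.69 h.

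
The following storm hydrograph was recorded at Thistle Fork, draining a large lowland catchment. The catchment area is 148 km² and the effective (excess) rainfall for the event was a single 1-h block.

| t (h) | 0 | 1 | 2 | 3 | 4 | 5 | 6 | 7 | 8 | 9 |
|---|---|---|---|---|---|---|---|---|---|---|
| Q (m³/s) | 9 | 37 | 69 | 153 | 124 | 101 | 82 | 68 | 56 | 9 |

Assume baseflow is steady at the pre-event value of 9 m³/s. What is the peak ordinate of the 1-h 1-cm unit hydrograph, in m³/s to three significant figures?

U_p ≈ 95.8 m³/s

Direct runoff: 0.0, 28.0, 60.0, 144.0, 115.0, 92.0, 73.0, 59.0, 47.0, 0.0 m³/s; ΣQ_DR = 618.0 m³/s, peak = 144.0 m³/s.
Runoff depth d = ΣQ_DR·Δt / A = 618.0 × 3600 / (148 km²) = 15.03 mm.
The 1-cm UH is the DRH scaled by (10 mm)/d, so U_p = 144.0 × 10/15.03 = 95.8 m³/s.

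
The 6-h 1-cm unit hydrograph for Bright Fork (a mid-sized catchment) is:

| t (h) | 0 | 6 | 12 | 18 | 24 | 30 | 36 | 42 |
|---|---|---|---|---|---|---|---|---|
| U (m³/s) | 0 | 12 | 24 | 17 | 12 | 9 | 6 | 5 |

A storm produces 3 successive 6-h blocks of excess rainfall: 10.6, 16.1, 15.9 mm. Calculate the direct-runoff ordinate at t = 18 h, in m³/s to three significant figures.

By discrete convolution, Q_j = Σ (P_i / 10 mm) · U_{j−i}.
At t = 18 h (j=3): Q = (10.6/10)·17 + (16.1/10)·24 + (15.9/10)·12 = 75.7 m³/s.

Q ≈ 75.7 m³/s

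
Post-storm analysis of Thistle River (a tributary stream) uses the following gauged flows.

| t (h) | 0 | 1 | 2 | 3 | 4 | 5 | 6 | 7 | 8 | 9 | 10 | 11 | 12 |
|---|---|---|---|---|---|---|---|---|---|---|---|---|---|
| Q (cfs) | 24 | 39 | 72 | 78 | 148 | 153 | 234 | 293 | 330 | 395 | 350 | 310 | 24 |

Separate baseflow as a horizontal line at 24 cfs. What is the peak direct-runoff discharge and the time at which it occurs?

Q_p = 371.0 cfs at t = 9 h

Subtracting baseflow gives direct-runoff ordinates: 0.0, 15.0, 48.0, 54.0, 124.0, 129.0, 210.0, 269.0, 306.0, 371.0, 326.0, 286.0, 0.0 cfs.
The maximum is 371.0 cfs, occurring at the reading for t = 9 h.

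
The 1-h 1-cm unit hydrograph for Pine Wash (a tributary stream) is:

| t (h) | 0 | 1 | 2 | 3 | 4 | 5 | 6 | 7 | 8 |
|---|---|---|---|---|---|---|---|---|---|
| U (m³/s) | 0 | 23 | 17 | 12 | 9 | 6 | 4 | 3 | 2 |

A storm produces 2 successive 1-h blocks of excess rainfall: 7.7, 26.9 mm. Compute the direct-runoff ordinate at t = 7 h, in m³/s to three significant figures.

By discrete convolution, Q_j = Σ (P_i / 10 mm) · U_{j−i}.
At t = 7 h (j=7): Q = (7.7/10)·3 + (26.9/10)·4 = 13.1 m³/s.

Q ≈ 13.1 m³/s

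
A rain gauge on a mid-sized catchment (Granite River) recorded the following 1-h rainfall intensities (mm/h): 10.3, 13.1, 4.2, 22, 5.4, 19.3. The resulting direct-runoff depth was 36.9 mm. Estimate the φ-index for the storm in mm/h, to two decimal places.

φ ≈ 6.95 mm/h

Only the 4 blocks with intensity above φ contribute runoff: 10.3, 13.1, 22, 19.3 mm/h.
Σ(I−φ)·Δt = d  ⇒  (10.3+13.1+22+19.3 − 4φ)·1 = 36.9
φ = (64.70 − 36.9/1) / 4 = 6.95 mm/h.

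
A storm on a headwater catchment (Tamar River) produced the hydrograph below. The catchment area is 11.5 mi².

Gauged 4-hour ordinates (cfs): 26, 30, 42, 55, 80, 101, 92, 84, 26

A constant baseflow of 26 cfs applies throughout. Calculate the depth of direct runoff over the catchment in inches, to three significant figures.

Direct runoff: 0.0, 4.0, 16.0, 29.0, 54.0, 75.0, 66.0, 58.0, 0.0 cfs; ΣQ_DR = 302.0 cfs.
V = ΣQ_DR · Δt = 302.0 × 14400 s = 4.349 × 10^6 ft³.
Over A = 11.5 mi², depth = V / A = 0.163 in.

d ≈ 0.163 in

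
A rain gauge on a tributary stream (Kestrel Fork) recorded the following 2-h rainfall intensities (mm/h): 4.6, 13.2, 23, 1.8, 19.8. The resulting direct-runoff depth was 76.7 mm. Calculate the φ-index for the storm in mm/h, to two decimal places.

φ ≈ 5.88 mm/h

Only the 3 blocks with intensity above φ contribute runoff: 13.2, 23, 19.8 mm/h.
Σ(I−φ)·Δt = d  ⇒  (13.2+23+19.8 − 3φ)·2 = 76.7
φ = (56.00 − 76.7/2) / 3 = 5.88 mm/h.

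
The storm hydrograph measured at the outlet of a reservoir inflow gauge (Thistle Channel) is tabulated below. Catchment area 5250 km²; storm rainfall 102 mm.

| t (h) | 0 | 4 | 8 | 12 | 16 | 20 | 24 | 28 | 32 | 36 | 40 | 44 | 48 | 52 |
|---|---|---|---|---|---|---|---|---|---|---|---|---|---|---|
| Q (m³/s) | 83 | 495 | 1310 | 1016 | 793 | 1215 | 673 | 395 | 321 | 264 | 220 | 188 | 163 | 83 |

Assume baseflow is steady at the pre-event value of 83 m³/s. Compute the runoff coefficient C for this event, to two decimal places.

C ≈ 0.16

ΣQ_DR = 6057 m³/s; V = ΣQ_DR·Δt = 8.722 × 10^7 m³.
Runoff depth d = V / A = 16.61 mm.
C = d / P = 16.61 / 102 = 0.16.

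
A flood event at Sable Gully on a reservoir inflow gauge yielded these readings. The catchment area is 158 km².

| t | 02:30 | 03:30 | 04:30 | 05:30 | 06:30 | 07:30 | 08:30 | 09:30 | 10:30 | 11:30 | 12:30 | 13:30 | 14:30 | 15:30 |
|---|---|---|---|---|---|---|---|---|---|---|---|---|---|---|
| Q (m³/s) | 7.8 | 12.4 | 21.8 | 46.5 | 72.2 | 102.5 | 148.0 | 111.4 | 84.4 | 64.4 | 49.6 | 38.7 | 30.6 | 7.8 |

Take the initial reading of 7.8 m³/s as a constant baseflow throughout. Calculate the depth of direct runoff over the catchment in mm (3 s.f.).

d ≈ 15.7 mm

Direct runoff: 0.0, 4.6, 14.0, 38.7, 64.4, 94.7, 140.2, 103.6, 76.6, 56.6, 41.8, 30.9, 22.8, 0.0 m³/s; ΣQ_DR = 688.9 m³/s.
V = ΣQ_DR · Δt = 688.9 × 3600 s = 2.480 × 10^6 m³.
Over A = 158 km², depth = V / A = 15.7 mm.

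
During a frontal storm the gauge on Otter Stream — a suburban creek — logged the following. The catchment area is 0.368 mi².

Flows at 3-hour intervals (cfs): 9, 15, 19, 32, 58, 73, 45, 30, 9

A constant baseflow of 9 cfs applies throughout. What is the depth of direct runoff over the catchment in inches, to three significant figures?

d ≈ 2.64 in

Direct runoff: 0.0, 6.0, 10.0, 23.0, 49.0, 64.0, 36.0, 21.0, 0.0 cfs; ΣQ_DR = 209.0 cfs.
V = ΣQ_DR · Δt = 209.0 × 10800 s = 2.257 × 10^6 ft³.
Over A = 0.368 mi², depth = V / A = 2.64 in.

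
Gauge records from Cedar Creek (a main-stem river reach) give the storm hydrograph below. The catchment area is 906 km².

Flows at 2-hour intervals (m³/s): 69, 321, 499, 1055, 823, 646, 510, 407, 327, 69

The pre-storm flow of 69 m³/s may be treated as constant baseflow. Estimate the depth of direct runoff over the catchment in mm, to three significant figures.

Direct runoff: 0.0, 252.0, 430.0, 986.0, 754.0, 577.0, 441.0, 338.0, 258.0, 0.0 m³/s; ΣQ_DR = 4036 m³/s.
V = ΣQ_DR · Δt = 4036 × 7200 s = 2.906 × 10^7 m³.
Over A = 906 km², depth = V / A = 32.1 mm.

d ≈ 32.1 mm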